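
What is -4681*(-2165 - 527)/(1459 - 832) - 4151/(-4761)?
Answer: 19999054483/995049 ≈ 20099.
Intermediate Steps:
-4681*(-2165 - 527)/(1459 - 832) - 4151/(-4761) = -4681/(627/(-2692)) - 4151*(-1/4761) = -4681/(627*(-1/2692)) + 4151/4761 = -4681/(-627/2692) + 4151/4761 = -4681*(-2692/627) + 4151/4761 = 12601252/627 + 4151/4761 = 19999054483/995049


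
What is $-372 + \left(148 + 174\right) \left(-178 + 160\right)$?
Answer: $-6168$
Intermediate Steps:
$-372 + \left(148 + 174\right) \left(-178 + 160\right) = -372 + 322 \left(-18\right) = -372 - 5796 = -6168$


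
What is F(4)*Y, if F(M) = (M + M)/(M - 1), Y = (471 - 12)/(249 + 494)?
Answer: 1224/743 ≈ 1.6474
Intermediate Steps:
Y = 459/743 ≈ 0.61777
F(M) = 2*M/(-1 + M) (F(M) = (2*M)/(-1 + M) = 2*M/(-1 + M))
F(4)*Y = (2*4/(-1 + 4))*(459/743) = (2*4/3)*(459/743) = (2*4*(1/3))*(459/743) = (8/3)*(459/743) = 1224/743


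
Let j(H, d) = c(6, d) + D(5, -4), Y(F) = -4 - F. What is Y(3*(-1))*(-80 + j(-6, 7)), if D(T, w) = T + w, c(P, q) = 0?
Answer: 79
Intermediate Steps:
j(H, d) = 1 (j(H, d) = 0 + (5 - 4) = 0 + 1 = 1)
Y(3*(-1))*(-80 + j(-6, 7)) = (-4 - 3*(-1))*(-80 + 1) = (-4 - 1*(-3))*(-79) = (-4 + 3)*(-79) = -1*(-79) = 79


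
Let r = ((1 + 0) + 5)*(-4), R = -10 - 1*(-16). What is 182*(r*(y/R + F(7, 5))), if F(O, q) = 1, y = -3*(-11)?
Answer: -28392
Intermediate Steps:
y = 33
R = 6 (R = -10 + 16 = 6)
r = -24 (r = (1 + 5)*(-4) = 6*(-4) = -24)
182*(r*(y/R + F(7, 5))) = 182*(-24*(33/6 + 1)) = 182*(-24*(33*(1/6) + 1)) = 182*(-24*(11/2 + 1)) = 182*(-24*13/2) = 182*(-156) = -28392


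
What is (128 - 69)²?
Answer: 3481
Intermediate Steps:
(128 - 69)² = 59² = 3481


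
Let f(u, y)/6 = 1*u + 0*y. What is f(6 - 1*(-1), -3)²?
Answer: 1764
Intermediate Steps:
f(u, y) = 6*u (f(u, y) = 6*(1*u + 0*y) = 6*(u + 0) = 6*u)
f(6 - 1*(-1), -3)² = (6*(6 - 1*(-1)))² = (6*(6 + 1))² = (6*7)² = 42² = 1764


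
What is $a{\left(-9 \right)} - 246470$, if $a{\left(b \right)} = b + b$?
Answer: $-246488$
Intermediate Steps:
$a{\left(b \right)} = 2 b$
$a{\left(-9 \right)} - 246470 = 2 \left(-9\right) - 246470 = -18 - 246470 = -246488$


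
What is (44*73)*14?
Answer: 44968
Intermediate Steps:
(44*73)*14 = 3212*14 = 44968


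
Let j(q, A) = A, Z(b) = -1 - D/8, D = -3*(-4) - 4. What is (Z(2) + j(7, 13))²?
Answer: 121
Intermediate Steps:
D = 8 (D = 12 - 4 = 8)
Z(b) = -2 (Z(b) = -1 - 8/8 = -1 - 1*1 = -1 - 1 = -2)
(Z(2) + j(7, 13))² = (-2 + 13)² = 11² = 121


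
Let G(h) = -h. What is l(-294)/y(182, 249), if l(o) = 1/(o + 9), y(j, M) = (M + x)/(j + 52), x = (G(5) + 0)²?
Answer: -39/13015 ≈ -0.0029965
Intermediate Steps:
x = 25 (x = (-1*5 + 0)² = (-5 + 0)² = (-5)² = 25)
y(j, M) = (25 + M)/(52 + j) (y(j, M) = (M + 25)/(j + 52) = (25 + M)/(52 + j))
l(o) = 1/(9 + o)
l(-294)/y(182, 249) = 1/((9 - 294)*(((25 + 249)/(52 + 182)))) = 1/((-285)*((274/234))) = -1/(285*((1/234)*274)) = -1/(285*137/117) = -1/285*117/137 = -39/13015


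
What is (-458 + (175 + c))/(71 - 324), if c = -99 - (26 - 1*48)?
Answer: 360/253 ≈ 1.4229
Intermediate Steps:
c = -77 (c = -99 - (26 - 48) = -99 - 1*(-22) = -99 + 22 = -77)
(-458 + (175 + c))/(71 - 324) = (-458 + (175 - 77))/(71 - 324) = (-458 + 98)/(-253) = -360*(-1/253) = 360/253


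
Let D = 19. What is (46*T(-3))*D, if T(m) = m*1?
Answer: -2622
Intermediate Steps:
T(m) = m
(46*T(-3))*D = (46*(-3))*19 = -138*19 = -2622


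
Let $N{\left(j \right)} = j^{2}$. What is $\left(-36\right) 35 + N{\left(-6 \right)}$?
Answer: $-1224$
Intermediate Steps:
$\left(-36\right) 35 + N{\left(-6 \right)} = \left(-36\right) 35 + \left(-6\right)^{2} = -1260 + 36 = -1224$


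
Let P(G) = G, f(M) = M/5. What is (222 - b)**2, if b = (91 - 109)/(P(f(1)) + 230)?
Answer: 65337494544/1324801 ≈ 49319.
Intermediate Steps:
f(M) = M/5 (f(M) = M*(1/5) = M/5)
b = -90/1151 (b = (91 - 109)/((1/5)*1 + 230) = -18/(1/5 + 230) = -18/1151/5 = -18*5/1151 = -90/1151 ≈ -0.078193)
(222 - b)**2 = (222 - 1*(-90/1151))**2 = (222 + 90/1151)**2 = (255612/1151)**2 = 65337494544/1324801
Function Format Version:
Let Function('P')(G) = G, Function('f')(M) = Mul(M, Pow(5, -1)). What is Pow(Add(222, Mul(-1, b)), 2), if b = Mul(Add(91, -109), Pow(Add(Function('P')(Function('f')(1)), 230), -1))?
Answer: Rational(65337494544, 1324801) ≈ 49319.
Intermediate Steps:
Function('f')(M) = Mul(Rational(1, 5), M) (Function('f')(M) = Mul(M, Rational(1, 5)) = Mul(Rational(1, 5), M))
b = Rational(-90, 1151) (b = Mul(Add(91, -109), Pow(Add(Mul(Rational(1, 5), 1), 230), -1)) = Mul(-18, Pow(Add(Rational(1, 5), 230), -1)) = Mul(-18, Pow(Rational(1151, 5), -1)) = Mul(-18, Rational(5, 1151)) = Rational(-90, 1151) ≈ -0.078193)
Pow(Add(222, Mul(-1, b)), 2) = Pow(Add(222, Mul(-1, Rational(-90, 1151))), 2) = Pow(Add(222, Rational(90, 1151)), 2) = Pow(Rational(255612, 1151), 2) = Rational(65337494544, 1324801)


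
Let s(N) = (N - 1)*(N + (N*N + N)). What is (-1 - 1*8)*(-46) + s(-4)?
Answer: 374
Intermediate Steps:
s(N) = (-1 + N)*(N² + 2*N) (s(N) = (-1 + N)*(N + (N² + N)) = (-1 + N)*(N + (N + N²)) = (-1 + N)*(N² + 2*N))
(-1 - 1*8)*(-46) + s(-4) = (-1 - 1*8)*(-46) - 4*(-2 - 4 + (-4)²) = (-1 - 8)*(-46) - 4*(-2 - 4 + 16) = -9*(-46) - 4*10 = 414 - 40 = 374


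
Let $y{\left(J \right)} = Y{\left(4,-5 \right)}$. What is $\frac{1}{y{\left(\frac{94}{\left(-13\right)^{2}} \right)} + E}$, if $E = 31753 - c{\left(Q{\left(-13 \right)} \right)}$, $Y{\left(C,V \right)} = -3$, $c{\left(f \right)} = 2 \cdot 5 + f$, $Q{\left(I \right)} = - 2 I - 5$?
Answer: $\frac{1}{31719} \approx 3.1527 \cdot 10^{-5}$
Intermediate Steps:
$Q{\left(I \right)} = -5 - 2 I$
$c{\left(f \right)} = 10 + f$
$y{\left(J \right)} = -3$
$E = 31722$ ($E = 31753 - \left(10 - -21\right) = 31753 - \left(10 + \left(-5 + 26\right)\right) = 31753 - \left(10 + 21\right) = 31753 - 31 = 31722$)
$\frac{1}{y{\left(\frac{94}{\left(-13\right)^{2}} \right)} + E} = \frac{1}{-3 + 31722} = \frac{1}{31719}$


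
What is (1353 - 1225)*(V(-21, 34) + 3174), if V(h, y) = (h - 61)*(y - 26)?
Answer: 322304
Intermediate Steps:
V(h, y) = (-61 + h)*(-26 + y)
(1353 - 1225)*(V(-21, 34) + 3174) = (1353 - 1225)*((1586 - 61*34 - 26*(-21) - 21*34) + 3174) = 128*((1586 - 2074 + 546 - 714) + 3174) = 128*(-656 + 3174) = 128*2518 = 322304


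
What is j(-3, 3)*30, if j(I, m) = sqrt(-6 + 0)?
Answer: 30*I*sqrt(6) ≈ 73.485*I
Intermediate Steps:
j(I, m) = I*sqrt(6) (j(I, m) = sqrt(-6) = I*sqrt(6))
j(-3, 3)*30 = (I*sqrt(6))*30 = 30*I*sqrt(6)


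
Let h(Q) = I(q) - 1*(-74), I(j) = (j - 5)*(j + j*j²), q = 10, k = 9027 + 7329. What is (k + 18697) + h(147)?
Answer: 40177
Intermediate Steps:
k = 16356
I(j) = (-5 + j)*(j + j³)
h(Q) = 5124 (h(Q) = 10*(-5 + 10 + 10³ - 5*10²) - 1*(-74) = 10*(-5 + 10 + 1000 - 5*100) + 74 = 10*(-5 + 10 + 1000 - 500) + 74 = 10*505 + 74 = 5050 + 74 = 5124)
(k + 18697) + h(147) = (16356 + 18697) + 5124 = 35053 + 5124 = 40177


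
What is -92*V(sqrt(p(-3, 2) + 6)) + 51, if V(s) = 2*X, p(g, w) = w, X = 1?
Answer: -133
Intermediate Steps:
V(s) = 2 (V(s) = 2*1 = 2)
-92*V(sqrt(p(-3, 2) + 6)) + 51 = -92*2 + 51 = -184 + 51 = -133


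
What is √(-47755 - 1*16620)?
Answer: 25*I*√103 ≈ 253.72*I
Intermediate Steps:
√(-47755 - 1*16620) = √(-47755 - 16620) = √(-64375) = 25*I*√103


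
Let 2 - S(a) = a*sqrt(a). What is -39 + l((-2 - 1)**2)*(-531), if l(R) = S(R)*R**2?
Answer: 1075236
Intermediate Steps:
S(a) = 2 - a**(3/2) (S(a) = 2 - a*sqrt(a) = 2 - a**(3/2))
l(R) = R**2*(2 - R**(3/2)) (l(R) = (2 - R**(3/2))*R**2 = R**2*(2 - R**(3/2)))
-39 + l((-2 - 1)**2)*(-531) = -39 + (((-2 - 1)**2)**2*(2 - ((-2 - 1)**2)**(3/2)))*(-531) = -39 + (((-3)**2)**2*(2 - ((-3)**2)**(3/2)))*(-531) = -39 + (9**2*(2 - 9**(3/2)))*(-531) = -39 + (81*(2 - 1*27))*(-531) = -39 + (81*(2 - 27))*(-531) = -39 + (81*(-25))*(-531) = -39 - 2025*(-531) = -39 + 1075275 = 1075236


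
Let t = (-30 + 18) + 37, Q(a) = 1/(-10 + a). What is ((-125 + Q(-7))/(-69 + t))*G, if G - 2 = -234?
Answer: -123308/187 ≈ -659.40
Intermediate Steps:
G = -232 (G = 2 - 234 = -232)
t = 25 (t = -12 + 37 = 25)
((-125 + Q(-7))/(-69 + t))*G = ((-125 + 1/(-10 - 7))/(-69 + 25))*(-232) = ((-125 + 1/(-17))/(-44))*(-232) = ((-125 - 1/17)*(-1/44))*(-232) = -2126/17*(-1/44)*(-232) = (1063/374)*(-232) = -123308/187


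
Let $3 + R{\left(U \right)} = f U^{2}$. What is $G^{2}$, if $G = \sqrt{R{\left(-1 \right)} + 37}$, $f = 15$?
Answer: $49$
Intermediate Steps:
$R{\left(U \right)} = -3 + 15 U^{2}$
$G = 7$ ($G = \sqrt{\left(-3 + 15 \left(-1\right)^{2}\right) + 37} = \sqrt{\left(-3 + 15 \cdot 1\right) + 37} = \sqrt{\left(-3 + 15\right) + 37} = \sqrt{12 + 37} = \sqrt{49} = 7$)
$G^{2} = 7^{2} = 49$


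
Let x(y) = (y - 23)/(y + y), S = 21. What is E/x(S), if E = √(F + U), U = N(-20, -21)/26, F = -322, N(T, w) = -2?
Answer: -21*I*√54431/13 ≈ -376.88*I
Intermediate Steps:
U = -1/13 (U = -2/26 = -2*1/26 = -1/13 ≈ -0.076923)
x(y) = (-23 + y)/(2*y) (x(y) = (-23 + y)/((2*y)) = (-23 + y)*(1/(2*y)) = (-23 + y)/(2*y))
E = I*√54431/13 (E = √(-322 - 1/13) = √(-4187/13) = I*√54431/13 ≈ 17.947*I)
E/x(S) = (I*√54431/13)/(((½)*(-23 + 21)/21)) = (I*√54431/13)/(((½)*(1/21)*(-2))) = (I*√54431/13)/(-1/21) = (I*√54431/13)*(-21) = -21*I*√54431/13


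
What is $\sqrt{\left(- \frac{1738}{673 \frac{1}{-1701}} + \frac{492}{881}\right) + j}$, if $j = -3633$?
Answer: $\frac{\sqrt{267292274604045}}{592913} \approx 27.574$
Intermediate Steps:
$\sqrt{\left(- \frac{1738}{673 \frac{1}{-1701}} + \frac{492}{881}\right) + j} = \sqrt{\left(- \frac{1738}{673 \frac{1}{-1701}} + \frac{492}{881}\right) - 3633} = \sqrt{\left(- \frac{1738}{673 \left(- \frac{1}{1701}\right)} + 492 \cdot \frac{1}{881}\right) - 3633} = \sqrt{\left(- \frac{1738}{- \frac{673}{1701}} + \frac{492}{881}\right) - 3633} = \sqrt{\left(\left(-1738\right) \left(- \frac{1701}{673}\right) + \frac{492}{881}\right) - 3633} = \sqrt{\left(\frac{2956338}{673} + \frac{492}{881}\right) - 3633} = \sqrt{\frac{2604864894}{592913} - 3633} = \sqrt{\frac{450811965}{592913}} = \frac{\sqrt{267292274604045}}{592913}$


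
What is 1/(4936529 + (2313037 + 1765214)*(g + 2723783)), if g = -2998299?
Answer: -1/1119540214987 ≈ -8.9322e-13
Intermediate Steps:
1/(4936529 + (2313037 + 1765214)*(g + 2723783)) = 1/(4936529 + (2313037 + 1765214)*(-2998299 + 2723783)) = 1/(4936529 + 4078251*(-274516)) = 1/(4936529 - 1119545151516) = 1/(-1119540214987) = -1/1119540214987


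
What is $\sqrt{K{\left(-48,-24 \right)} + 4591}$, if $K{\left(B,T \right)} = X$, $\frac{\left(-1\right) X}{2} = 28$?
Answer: $\sqrt{4535} \approx 67.342$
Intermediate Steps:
$X = -56$ ($X = \left(-2\right) 28 = -56$)
$K{\left(B,T \right)} = -56$
$\sqrt{K{\left(-48,-24 \right)} + 4591} = \sqrt{-56 + 4591} = \sqrt{4535}$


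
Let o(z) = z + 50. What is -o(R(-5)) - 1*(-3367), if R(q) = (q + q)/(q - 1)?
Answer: 9946/3 ≈ 3315.3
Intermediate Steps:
R(q) = 2*q/(-1 + q) (R(q) = (2*q)/(-1 + q) = 2*q/(-1 + q))
o(z) = 50 + z
-o(R(-5)) - 1*(-3367) = -(50 + 2*(-5)/(-1 - 5)) - 1*(-3367) = -(50 + 2*(-5)/(-6)) + 3367 = -(50 + 2*(-5)*(-⅙)) + 3367 = -(50 + 5/3) + 3367 = -1*155/3 + 3367 = -155/3 + 3367 = 9946/3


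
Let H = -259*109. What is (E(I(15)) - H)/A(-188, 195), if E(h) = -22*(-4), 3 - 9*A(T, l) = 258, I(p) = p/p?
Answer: -84957/85 ≈ -999.49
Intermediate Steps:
I(p) = 1
A(T, l) = -85/3 (A(T, l) = ⅓ - ⅑*258 = ⅓ - 86/3 = -85/3)
E(h) = 88
H = -28231
(E(I(15)) - H)/A(-188, 195) = (88 - 1*(-28231))/(-85/3) = (88 + 28231)*(-3/85) = 28319*(-3/85) = -84957/85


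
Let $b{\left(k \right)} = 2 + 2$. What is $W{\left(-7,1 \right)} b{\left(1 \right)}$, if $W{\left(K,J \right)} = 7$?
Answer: $28$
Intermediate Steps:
$b{\left(k \right)} = 4$
$W{\left(-7,1 \right)} b{\left(1 \right)} = 7 \cdot 4 = 28$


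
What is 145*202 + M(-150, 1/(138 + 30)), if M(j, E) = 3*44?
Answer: 29422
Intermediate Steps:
M(j, E) = 132
145*202 + M(-150, 1/(138 + 30)) = 145*202 + 132 = 29290 + 132 = 29422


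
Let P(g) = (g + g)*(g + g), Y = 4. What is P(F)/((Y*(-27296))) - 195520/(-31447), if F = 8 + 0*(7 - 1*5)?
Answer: 12824282/2063407 ≈ 6.2151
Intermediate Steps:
F = 8 (F = 8 + 0*(7 - 5) = 8 + 0*2 = 8 + 0 = 8)
P(g) = 4*g**2 (P(g) = (2*g)*(2*g) = 4*g**2)
P(F)/((Y*(-27296))) - 195520/(-31447) = (4*8**2)/((4*(-27296))) - 195520/(-31447) = (4*64)/(-109184) - 195520*(-1/31447) = 256*(-1/109184) + 15040/2419 = -2/853 + 15040/2419 = 12824282/2063407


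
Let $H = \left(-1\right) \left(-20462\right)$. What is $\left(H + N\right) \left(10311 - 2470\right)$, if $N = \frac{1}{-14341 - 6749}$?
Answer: $\frac{3383733202939}{21090} \approx 1.6044 \cdot 10^{8}$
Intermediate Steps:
$N = - \frac{1}{21090}$ ($N = \frac{1}{-21090} = - \frac{1}{21090} \approx -4.7416 \cdot 10^{-5}$)
$H = 20462$
$\left(H + N\right) \left(10311 - 2470\right) = \left(20462 - \frac{1}{21090}\right) \left(10311 - 2470\right) = \frac{431543579}{21090} \cdot 7841 = \frac{3383733202939}{21090}$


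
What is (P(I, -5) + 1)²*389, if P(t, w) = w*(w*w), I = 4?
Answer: 5981264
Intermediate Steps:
P(t, w) = w³ (P(t, w) = w*w² = w³)
(P(I, -5) + 1)²*389 = ((-5)³ + 1)²*389 = (-125 + 1)²*389 = (-124)²*389 = 15376*389 = 5981264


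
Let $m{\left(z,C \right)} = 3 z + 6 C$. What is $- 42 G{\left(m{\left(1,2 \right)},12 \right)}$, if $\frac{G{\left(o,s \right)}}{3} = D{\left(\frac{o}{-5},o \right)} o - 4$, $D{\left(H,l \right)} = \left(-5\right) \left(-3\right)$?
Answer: $-27846$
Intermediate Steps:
$D{\left(H,l \right)} = 15$
$G{\left(o,s \right)} = -12 + 45 o$ ($G{\left(o,s \right)} = 3 \left(15 o - 4\right) = 3 \left(-4 + 15 o\right) = -12 + 45 o$)
$- 42 G{\left(m{\left(1,2 \right)},12 \right)} = - 42 \left(-12 + 45 \left(3 \cdot 1 + 6 \cdot 2\right)\right) = - 42 \left(-12 + 45 \left(3 + 12\right)\right) = - 42 \left(-12 + 45 \cdot 15\right) = - 42 \left(-12 + 675\right) = \left(-42\right) 663 = -27846$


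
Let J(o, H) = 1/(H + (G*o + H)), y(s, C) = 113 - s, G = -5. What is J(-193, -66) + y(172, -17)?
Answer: -49146/833 ≈ -58.999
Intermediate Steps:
J(o, H) = 1/(-5*o + 2*H) (J(o, H) = 1/(H + (-5*o + H)) = 1/(H + (H - 5*o)) = 1/(-5*o + 2*H))
J(-193, -66) + y(172, -17) = 1/(-5*(-193) + 2*(-66)) + (113 - 1*172) = 1/(965 - 132) + (113 - 172) = 1/833 - 59 = -49146/833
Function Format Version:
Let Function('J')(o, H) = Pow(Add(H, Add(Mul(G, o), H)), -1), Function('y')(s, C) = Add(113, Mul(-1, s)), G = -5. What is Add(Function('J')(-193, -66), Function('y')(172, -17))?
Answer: Rational(-49146, 833) ≈ -58.999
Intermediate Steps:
Function('J')(o, H) = Pow(Add(Mul(-5, o), Mul(2, H)), -1) (Function('J')(o, H) = Pow(Add(H, Add(Mul(-5, o), H)), -1) = Pow(Add(H, Add(H, Mul(-5, o))), -1) = Pow(Add(Mul(-5, o), Mul(2, H)), -1))
Add(Function('J')(-193, -66), Function('y')(172, -17)) = Add(Pow(Add(Mul(-5, -193), Mul(2, -66)), -1), Add(113, Mul(-1, 172))) = Add(Pow(Add(965, -132), -1), Add(113, -172)) = Add(Pow(833, -1), -59) = Add(Rational(1, 833), -59) = Rational(-49146, 833)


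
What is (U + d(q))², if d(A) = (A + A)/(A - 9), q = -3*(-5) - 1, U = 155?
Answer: 644809/25 ≈ 25792.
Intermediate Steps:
q = 14 (q = 15 - 1 = 14)
d(A) = 2*A/(-9 + A) (d(A) = (2*A)/(-9 + A) = 2*A/(-9 + A))
(U + d(q))² = (155 + 2*14/(-9 + 14))² = (155 + 2*14/5)² = (155 + 2*14*(⅕))² = (155 + 28/5)² = (803/5)² = 644809/25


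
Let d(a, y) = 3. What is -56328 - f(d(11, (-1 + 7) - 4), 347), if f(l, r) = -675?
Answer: -55653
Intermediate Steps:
-56328 - f(d(11, (-1 + 7) - 4), 347) = -56328 - 1*(-675) = -56328 + 675 = -55653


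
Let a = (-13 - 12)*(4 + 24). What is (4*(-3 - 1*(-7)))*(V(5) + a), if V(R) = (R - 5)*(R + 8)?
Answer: -11200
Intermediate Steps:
a = -700 (a = -25*28 = -700)
V(R) = (-5 + R)*(8 + R)
(4*(-3 - 1*(-7)))*(V(5) + a) = (4*(-3 - 1*(-7)))*((-40 + 5² + 3*5) - 700) = (4*(-3 + 7))*((-40 + 25 + 15) - 700) = (4*4)*(0 - 700) = 16*(-700) = -11200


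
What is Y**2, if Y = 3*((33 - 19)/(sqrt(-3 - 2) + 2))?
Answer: 196*(2 - I*sqrt(5))**2/9 ≈ -21.778 - 194.79*I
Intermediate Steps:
Y = 42/(2 + I*sqrt(5)) (Y = 3*(14/(sqrt(-5) + 2)) = 3*(14/(I*sqrt(5) + 2)) = 3*(14/(2 + I*sqrt(5))) = 42/(2 + I*sqrt(5)) ≈ 9.3333 - 10.435*I)
Y**2 = (28/3 - 14*I*sqrt(5)/3)**2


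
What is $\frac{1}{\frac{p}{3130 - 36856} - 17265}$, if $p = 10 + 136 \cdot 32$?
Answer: $- \frac{5621}{97047292} \approx -5.792 \cdot 10^{-5}$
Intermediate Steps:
$p = 4362$ ($p = 10 + 4352 = 4362$)
$\frac{1}{\frac{p}{3130 - 36856} - 17265} = \frac{1}{\frac{4362}{3130 - 36856} - 17265} = \frac{1}{\frac{4362}{-33726} - 17265} = \frac{1}{4362 \left(- \frac{1}{33726}\right) - 17265} = \frac{1}{- \frac{727}{5621} - 17265} = \frac{1}{- \frac{97047292}{5621}} = - \frac{5621}{97047292}$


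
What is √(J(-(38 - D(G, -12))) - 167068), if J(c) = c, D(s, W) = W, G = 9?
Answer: I*√167118 ≈ 408.8*I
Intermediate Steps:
√(J(-(38 - D(G, -12))) - 167068) = √(-(38 - 1*(-12)) - 167068) = √(-(38 + 12) - 167068) = √(-1*50 - 167068) = √(-50 - 167068) = √(-167118) = I*√167118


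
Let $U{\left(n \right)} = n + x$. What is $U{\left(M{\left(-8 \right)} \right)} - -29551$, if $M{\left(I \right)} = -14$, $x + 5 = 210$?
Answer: $29742$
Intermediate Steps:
$x = 205$ ($x = -5 + 210 = 205$)
$U{\left(n \right)} = 205 + n$ ($U{\left(n \right)} = n + 205 = 205 + n$)
$U{\left(M{\left(-8 \right)} \right)} - -29551 = \left(205 - 14\right) - -29551 = 191 + 29551 = 29742$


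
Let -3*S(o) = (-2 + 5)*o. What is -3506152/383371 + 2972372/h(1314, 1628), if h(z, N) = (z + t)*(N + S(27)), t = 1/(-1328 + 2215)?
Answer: -5531709995921044/715368721462949 ≈ -7.7327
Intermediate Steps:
S(o) = -o (S(o) = -(-2 + 5)*o/3 = -o)
t = 1/887 ≈ 0.0011274
h(z, N) = (-27 + N)*(1/887 + z) (h(z, N) = (z + 1/887)*(N - 1*27) = (1/887 + z)*(N - 27) = (1/887 + z)*(-27 + N) = (-27 + N)*(1/887 + z))
-3506152/383371 + 2972372/h(1314, 1628) = -3506152/383371 + 2972372/(-27/887 - 27*1314 + (1/887)*1628 + 1628*1314) = -3506152*1/383371 + 2972372/(-27/887 - 35478 + 1628/887 + 2139192) = -3506152/383371 + 2972372/(1865995919/887) = -3506152/383371 + 2972372*(887/1865995919) = -3506152/383371 + 2636493964/1865995919 = -5531709995921044/715368721462949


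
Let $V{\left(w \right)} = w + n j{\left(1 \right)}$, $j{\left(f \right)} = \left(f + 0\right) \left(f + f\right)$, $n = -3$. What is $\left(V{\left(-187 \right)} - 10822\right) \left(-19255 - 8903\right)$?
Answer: $310160370$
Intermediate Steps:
$j{\left(f \right)} = 2 f^{2}$ ($j{\left(f \right)} = f 2 f = 2 f^{2}$)
$V{\left(w \right)} = -6 + w$ ($V{\left(w \right)} = w - 3 \cdot 2 \cdot 1^{2} = w - 3 \cdot 2 \cdot 1 = w - 6 = -6 + w$)
$\left(V{\left(-187 \right)} - 10822\right) \left(-19255 - 8903\right) = \left(\left(-6 - 187\right) - 10822\right) \left(-19255 - 8903\right) = \left(-193 - 10822\right) \left(-28158\right) = \left(-11015\right) \left(-28158\right) = 310160370$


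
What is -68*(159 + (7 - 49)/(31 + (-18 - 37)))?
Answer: -10931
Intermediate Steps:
-68*(159 + (7 - 49)/(31 + (-18 - 37))) = -68*(159 - 42/(31 - 55)) = -68*(159 - 42/(-24)) = -68*(159 - 42*(-1/24)) = -68*(159 + 7/4) = -68*643/4 = -10931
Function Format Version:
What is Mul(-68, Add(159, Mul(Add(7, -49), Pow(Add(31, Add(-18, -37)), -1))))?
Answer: -10931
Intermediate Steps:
Mul(-68, Add(159, Mul(Add(7, -49), Pow(Add(31, Add(-18, -37)), -1)))) = Mul(-68, Add(159, Mul(-42, Pow(Add(31, -55), -1)))) = Mul(-68, Add(159, Mul(-42, Pow(-24, -1)))) = Mul(-68, Add(159, Mul(-42, Rational(-1, 24)))) = Mul(-68, Add(159, Rational(7, 4))) = Mul(-68, Rational(643, 4)) = -10931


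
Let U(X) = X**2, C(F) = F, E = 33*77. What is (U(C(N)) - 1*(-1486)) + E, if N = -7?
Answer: 4076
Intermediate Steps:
E = 2541
(U(C(N)) - 1*(-1486)) + E = ((-7)**2 - 1*(-1486)) + 2541 = (49 + 1486) + 2541 = 1535 + 2541 = 4076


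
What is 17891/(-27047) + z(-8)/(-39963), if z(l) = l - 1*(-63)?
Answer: -65133238/98261751 ≈ -0.66285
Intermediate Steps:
z(l) = 63 + l (z(l) = l + 63 = 63 + l)
17891/(-27047) + z(-8)/(-39963) = 17891/(-27047) + (63 - 8)/(-39963) = 17891*(-1/27047) + 55*(-1/39963) = -17891/27047 - 5/3633 = -65133238/98261751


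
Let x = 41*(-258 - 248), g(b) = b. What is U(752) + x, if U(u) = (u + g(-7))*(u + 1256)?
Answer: 1475214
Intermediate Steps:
U(u) = (-7 + u)*(1256 + u) (U(u) = (u - 7)*(u + 1256) = (-7 + u)*(1256 + u))
x = -20746 (x = 41*(-506) = -20746)
U(752) + x = (-8792 + 752² + 1249*752) - 20746 = (-8792 + 565504 + 939248) - 20746 = 1495960 - 20746 = 1475214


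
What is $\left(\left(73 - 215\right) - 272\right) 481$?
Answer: $-199134$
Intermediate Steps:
$\left(\left(73 - 215\right) - 272\right) 481 = \left(-142 - 272\right) 481 = \left(-414\right) 481 = -199134$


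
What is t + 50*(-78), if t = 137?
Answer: -3763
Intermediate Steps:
t + 50*(-78) = 137 + 50*(-78) = 137 - 3900 = -3763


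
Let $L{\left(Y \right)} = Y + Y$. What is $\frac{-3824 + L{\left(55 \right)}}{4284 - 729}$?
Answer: $- \frac{1238}{1185} \approx -1.0447$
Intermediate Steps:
$L{\left(Y \right)} = 2 Y$
$\frac{-3824 + L{\left(55 \right)}}{4284 - 729} = \frac{-3824 + 2 \cdot 55}{4284 - 729} = \frac{-3824 + 110}{3555} = \left(-3714\right) \frac{1}{3555} = - \frac{1238}{1185}$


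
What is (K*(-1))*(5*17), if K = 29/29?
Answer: -85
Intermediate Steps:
K = 1 (K = 29*(1/29) = 1)
(K*(-1))*(5*17) = (1*(-1))*(5*17) = -1*85 = -85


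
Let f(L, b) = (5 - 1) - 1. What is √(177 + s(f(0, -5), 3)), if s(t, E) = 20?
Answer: √197 ≈ 14.036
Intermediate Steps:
f(L, b) = 3 (f(L, b) = 4 - 1 = 3)
√(177 + s(f(0, -5), 3)) = √(177 + 20) = √197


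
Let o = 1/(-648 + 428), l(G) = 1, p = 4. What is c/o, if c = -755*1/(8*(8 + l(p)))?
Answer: 41525/18 ≈ 2306.9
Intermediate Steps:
o = -1/220 (o = 1/(-220) = -1/220 ≈ -0.0045455)
c = -755/72 (c = -755*1/(8*(8 + 1)) = -755/(8*9) = -755/72 ≈ -10.486)
c/o = -755/(72*(-1/220)) = -755/72*(-220) = 41525/18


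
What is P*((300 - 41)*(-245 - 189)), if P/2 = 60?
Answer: -13488720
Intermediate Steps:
P = 120 (P = 2*60 = 120)
P*((300 - 41)*(-245 - 189)) = 120*((300 - 41)*(-245 - 189)) = 120*(259*(-434)) = 120*(-112406) = -13488720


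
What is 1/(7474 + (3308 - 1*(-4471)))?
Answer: 1/15253 ≈ 6.5561e-5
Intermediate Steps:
1/(7474 + (3308 - 1*(-4471))) = 1/(7474 + (3308 + 4471)) = 1/(7474 + 7779) = 1/15253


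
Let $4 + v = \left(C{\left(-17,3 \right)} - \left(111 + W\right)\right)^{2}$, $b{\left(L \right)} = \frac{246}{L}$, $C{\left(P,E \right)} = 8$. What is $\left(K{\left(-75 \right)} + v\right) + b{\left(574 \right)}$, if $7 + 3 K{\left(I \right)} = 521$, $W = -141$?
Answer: $\frac{33847}{21} \approx 1611.8$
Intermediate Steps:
$K{\left(I \right)} = \frac{514}{3}$ ($K{\left(I \right)} = - \frac{7}{3} + \frac{1}{3} \cdot 521 = - \frac{7}{3} + \frac{521}{3} = \frac{514}{3}$)
$v = 1440$ ($v = -4 + \left(8 - -30\right)^{2} = -4 + \left(8 + \left(-111 + 141\right)\right)^{2} = -4 + \left(8 + 30\right)^{2} = -4 + 38^{2} = -4 + 1444 = 1440$)
$\left(K{\left(-75 \right)} + v\right) + b{\left(574 \right)} = \left(\frac{514}{3} + 1440\right) + \frac{246}{574} = \frac{4834}{3} + 246 \cdot \frac{1}{574} = \frac{4834}{3} + \frac{3}{7} = \frac{33847}{21}$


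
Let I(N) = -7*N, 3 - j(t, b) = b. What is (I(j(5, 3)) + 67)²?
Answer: 4489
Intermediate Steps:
j(t, b) = 3 - b
(I(j(5, 3)) + 67)² = (-7*(3 - 1*3) + 67)² = (-7*(3 - 3) + 67)² = (-7*0 + 67)² = (0 + 67)² = 67² = 4489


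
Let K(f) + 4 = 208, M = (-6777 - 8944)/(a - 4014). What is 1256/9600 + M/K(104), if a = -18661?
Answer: 827889/6167600 ≈ 0.13423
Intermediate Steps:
M = 15721/22675 (M = (-6777 - 8944)/(-18661 - 4014) = -15721/(-22675) = -15721*(-1/22675) = 15721/22675 ≈ 0.69332)
K(f) = 204 (K(f) = -4 + 208 = 204)
1256/9600 + M/K(104) = 1256/9600 + (15721/22675)/204 = 1256*(1/9600) + (15721/22675)*(1/204) = 157/1200 + 15721/4625700 = 827889/6167600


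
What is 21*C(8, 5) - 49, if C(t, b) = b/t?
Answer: -287/8 ≈ -35.875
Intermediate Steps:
21*C(8, 5) - 49 = 21*(5/8) - 49 = 105/8 - 49 = -287/8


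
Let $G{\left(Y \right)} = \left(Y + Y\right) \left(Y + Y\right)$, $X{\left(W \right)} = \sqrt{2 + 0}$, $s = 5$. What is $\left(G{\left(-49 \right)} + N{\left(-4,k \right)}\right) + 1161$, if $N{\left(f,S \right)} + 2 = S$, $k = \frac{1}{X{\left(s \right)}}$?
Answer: $10763 + \frac{\sqrt{2}}{2} \approx 10764.0$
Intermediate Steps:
$X{\left(W \right)} = \sqrt{2}$
$k = \frac{\sqrt{2}}{2}$ ($k = \frac{1}{\sqrt{2}} = \frac{\sqrt{2}}{2} \approx 0.70711$)
$N{\left(f,S \right)} = -2 + S$
$G{\left(Y \right)} = 4 Y^{2}$ ($G{\left(Y \right)} = 2 Y 2 Y = 4 Y^{2}$)
$\left(G{\left(-49 \right)} + N{\left(-4,k \right)}\right) + 1161 = \left(4 \left(-49\right)^{2} - \left(2 - \frac{\sqrt{2}}{2}\right)\right) + 1161 = \left(4 \cdot 2401 - \left(2 - \frac{\sqrt{2}}{2}\right)\right) + 1161 = \left(9604 - \left(2 - \frac{\sqrt{2}}{2}\right)\right) + 1161 = \left(9602 + \frac{\sqrt{2}}{2}\right) + 1161 = 10763 + \frac{\sqrt{2}}{2}$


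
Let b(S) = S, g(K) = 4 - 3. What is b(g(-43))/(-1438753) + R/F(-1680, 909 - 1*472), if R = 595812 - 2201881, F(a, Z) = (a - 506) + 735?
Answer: 2310736590506/2087630603 ≈ 1106.9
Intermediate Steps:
F(a, Z) = 229 + a (F(a, Z) = (-506 + a) + 735 = 229 + a)
g(K) = 1
R = -1606069
b(g(-43))/(-1438753) + R/F(-1680, 909 - 1*472) = 1/(-1438753) - 1606069/(229 - 1680) = 1*(-1/1438753) - 1606069/(-1451) = -1/1438753 - 1606069*(-1/1451) = -1/1438753 + 1606069/1451 = 2310736590506/2087630603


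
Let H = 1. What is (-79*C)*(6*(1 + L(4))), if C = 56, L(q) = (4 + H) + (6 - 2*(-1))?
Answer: -371616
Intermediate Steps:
L(q) = 13 (L(q) = (4 + 1) + (6 - 2*(-1)) = 5 + (6 + 2) = 5 + 8 = 13)
(-79*C)*(6*(1 + L(4))) = (-79*56)*(6*(1 + 13)) = -26544*14 = -4424*84 = -371616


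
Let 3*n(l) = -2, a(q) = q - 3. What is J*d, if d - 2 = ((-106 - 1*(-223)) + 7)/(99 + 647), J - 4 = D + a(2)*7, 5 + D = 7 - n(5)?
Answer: -808/1119 ≈ -0.72207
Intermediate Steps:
a(q) = -3 + q
n(l) = -2/3 (n(l) = (1/3)*(-2) = -2/3)
D = 8/3 (D = -5 + (7 - 1*(-2/3)) = -5 + (7 + 2/3) = -5 + 23/3 = 8/3 ≈ 2.6667)
J = -1/3 (J = 4 + (8/3 + (-3 + 2)*7) = 4 + (8/3 - 1*7) = 4 + (8/3 - 7) = 4 - 13/3 = -1/3 ≈ -0.33333)
d = 808/373 (d = 2 + ((-106 - 1*(-223)) + 7)/(99 + 647) = 2 + ((-106 + 223) + 7)/746 = 2 + (117 + 7)*(1/746) = 2 + 124*(1/746) = 2 + 62/373 = 808/373 ≈ 2.1662)
J*d = -1/3*808/373 = -808/1119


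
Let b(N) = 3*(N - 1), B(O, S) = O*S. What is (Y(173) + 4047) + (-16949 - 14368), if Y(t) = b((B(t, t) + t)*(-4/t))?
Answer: -29361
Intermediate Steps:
b(N) = -3 + 3*N (b(N) = 3*(-1 + N) = -3 + 3*N)
Y(t) = -3 - 12*(t + t**2)/t (Y(t) = -3 + 3*((t*t + t)*(-4/t)) = -3 + 3*((t**2 + t)*(-4/t)) = -3 + 3*((t + t**2)*(-4/t)) = -3 + 3*(-4*(t + t**2)/t) = -3 - 12*(t + t**2)/t)
(Y(173) + 4047) + (-16949 - 14368) = ((-15 - 12*173) + 4047) + (-16949 - 14368) = ((-15 - 2076) + 4047) - 31317 = (-2091 + 4047) - 31317 = 1956 - 31317 = -29361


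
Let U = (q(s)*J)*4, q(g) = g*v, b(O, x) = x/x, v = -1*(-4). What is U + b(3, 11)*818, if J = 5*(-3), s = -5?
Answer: 2018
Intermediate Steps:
v = 4
b(O, x) = 1
q(g) = 4*g (q(g) = g*4 = 4*g)
J = -15
U = 1200 (U = ((4*(-5))*(-15))*4 = -20*(-15)*4 = 300*4 = 1200)
U + b(3, 11)*818 = 1200 + 1*818 = 1200 + 818 = 2018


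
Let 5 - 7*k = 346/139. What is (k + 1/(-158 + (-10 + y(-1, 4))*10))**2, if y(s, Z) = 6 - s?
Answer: 4178200321/33461189776 ≈ 0.12487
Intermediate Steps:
k = 349/973 (k = 5/7 - 346/(7*139) = 5/7 - 1/7*346/139 = 5/7 - 346/973 = 349/973 ≈ 0.35868)
(k + 1/(-158 + (-10 + y(-1, 4))*10))**2 = (349/973 + 1/(-158 + (-10 + (6 - 1*(-1)))*10))**2 = (349/973 + 1/(-158 + (-10 + (6 + 1))*10))**2 = (349/973 + 1/(-158 + (-10 + 7)*10))**2 = (349/973 + 1/(-158 - 3*10))**2 = (349/973 + 1/(-158 - 30))**2 = (349/973 + 1/(-188))**2 = (349/973 - 1/188)**2 = (64639/182924)**2 = 4178200321/33461189776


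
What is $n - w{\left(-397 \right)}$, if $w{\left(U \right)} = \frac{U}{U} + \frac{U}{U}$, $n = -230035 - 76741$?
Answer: $-306778$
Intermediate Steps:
$n = -306776$ ($n = -230035 - 76741 = -306776$)
$w{\left(U \right)} = 2$ ($w{\left(U \right)} = 1 + 1 = 2$)
$n - w{\left(-397 \right)} = -306776 - 2 = -306778$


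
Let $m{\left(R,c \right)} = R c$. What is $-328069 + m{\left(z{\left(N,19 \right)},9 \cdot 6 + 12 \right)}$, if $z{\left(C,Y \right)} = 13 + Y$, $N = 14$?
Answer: $-325957$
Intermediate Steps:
$-328069 + m{\left(z{\left(N,19 \right)},9 \cdot 6 + 12 \right)} = -328069 + \left(13 + 19\right) \left(9 \cdot 6 + 12\right) = -328069 + 32 \left(54 + 12\right) = -328069 + 32 \cdot 66 = -328069 + 2112 = -325957$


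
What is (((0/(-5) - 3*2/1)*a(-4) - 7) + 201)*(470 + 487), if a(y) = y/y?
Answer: 179916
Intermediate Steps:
a(y) = 1
(((0/(-5) - 3*2/1)*a(-4) - 7) + 201)*(470 + 487) = (((0/(-5) - 3*2/1)*1 - 7) + 201)*(470 + 487) = (((0*(-⅕) - 6*1)*1 - 7) + 201)*957 = (((0 - 6)*1 - 7) + 201)*957 = ((-6*1 - 7) + 201)*957 = ((-6 - 7) + 201)*957 = (-13 + 201)*957 = 188*957 = 179916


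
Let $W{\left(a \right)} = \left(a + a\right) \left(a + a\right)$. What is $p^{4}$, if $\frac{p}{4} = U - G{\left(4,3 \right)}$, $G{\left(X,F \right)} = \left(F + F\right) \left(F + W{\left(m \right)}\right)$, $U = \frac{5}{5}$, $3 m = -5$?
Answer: $\frac{1016096256256}{81} \approx 1.2544 \cdot 10^{10}$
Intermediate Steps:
$m = - \frac{5}{3}$ ($m = \frac{1}{3} \left(-5\right) = - \frac{5}{3} \approx -1.6667$)
$W{\left(a \right)} = 4 a^{2}$ ($W{\left(a \right)} = 2 a 2 a = 4 a^{2}$)
$U = 1$ ($U = 5 \cdot \frac{1}{5} = 1$)
$G{\left(X,F \right)} = 2 F \left(\frac{100}{9} + F\right)$ ($G{\left(X,F \right)} = \left(F + F\right) \left(F + 4 \left(- \frac{5}{3}\right)^{2}\right) = 2 F \left(F + 4 \cdot \frac{25}{9}\right) = 2 F \left(F + \frac{100}{9}\right) = 2 F \left(\frac{100}{9} + F\right)$)
$p = - \frac{1004}{3}$ ($p = 4 \left(1 - \frac{2}{9} \cdot 3 \left(100 + 9 \cdot 3\right)\right) = 4 \left(1 - \frac{2}{9} \cdot 3 \left(100 + 27\right)\right) = 4 \left(1 - \frac{2}{9} \cdot 3 \cdot 127\right) = 4 \left(1 - \frac{254}{3}\right) = 4 \left(- \frac{251}{3}\right) = - \frac{1004}{3} \approx -334.67$)
$p^{4} = \left(- \frac{1004}{3}\right)^{4} = \frac{1016096256256}{81}$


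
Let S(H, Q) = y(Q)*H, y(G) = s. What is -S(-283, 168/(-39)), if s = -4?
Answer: -1132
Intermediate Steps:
y(G) = -4
S(H, Q) = -4*H
-S(-283, 168/(-39)) = -(-4)*(-283) = -1*1132 = -1132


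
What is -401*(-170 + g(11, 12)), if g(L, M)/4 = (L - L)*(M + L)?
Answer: 68170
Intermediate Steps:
g(L, M) = 0 (g(L, M) = 4*((L - L)*(M + L)) = 4*(0*(L + M)) = 4*0 = 0)
-401*(-170 + g(11, 12)) = -401*(-170 + 0) = -401*(-170) = 68170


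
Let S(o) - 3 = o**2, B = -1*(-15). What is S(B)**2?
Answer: 51984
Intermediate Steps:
B = 15
S(o) = 3 + o**2
S(B)**2 = (3 + 15**2)**2 = (3 + 225)**2 = 228**2 = 51984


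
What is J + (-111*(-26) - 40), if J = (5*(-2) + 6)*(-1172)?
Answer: 7534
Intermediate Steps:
J = 4688 (J = (-10 + 6)*(-1172) = -4*(-1172) = 4688)
J + (-111*(-26) - 40) = 4688 + (-111*(-26) - 40) = 4688 + (2886 - 40) = 4688 + 2846 = 7534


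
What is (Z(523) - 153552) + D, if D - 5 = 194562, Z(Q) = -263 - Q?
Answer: 40229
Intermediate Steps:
D = 194567 (D = 5 + 194562 = 194567)
(Z(523) - 153552) + D = ((-263 - 1*523) - 153552) + 194567 = ((-263 - 523) - 153552) + 194567 = (-786 - 153552) + 194567 = -154338 + 194567 = 40229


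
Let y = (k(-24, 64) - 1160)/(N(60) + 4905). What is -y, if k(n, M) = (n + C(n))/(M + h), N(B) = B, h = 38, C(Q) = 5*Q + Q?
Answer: 19748/84405 ≈ 0.23397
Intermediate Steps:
C(Q) = 6*Q
k(n, M) = 7*n/(38 + M) (k(n, M) = (n + 6*n)/(M + 38) = (7*n)/(38 + M) = 7*n/(38 + M))
y = -19748/84405 (y = (7*(-24)/(38 + 64) - 1160)/(60 + 4905) = (7*(-24)/102 - 1160)/4965 = (7*(-24)*(1/102) - 1160)*(1/4965) = (-28/17 - 1160)*(1/4965) = -19748/17*1/4965 = -19748/84405 ≈ -0.23397)
-y = -1*(-19748/84405) = 19748/84405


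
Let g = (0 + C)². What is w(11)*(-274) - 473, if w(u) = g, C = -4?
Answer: -4857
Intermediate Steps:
g = 16 (g = (0 - 4)² = (-4)² = 16)
w(u) = 16
w(11)*(-274) - 473 = 16*(-274) - 473 = -4384 - 473 = -4857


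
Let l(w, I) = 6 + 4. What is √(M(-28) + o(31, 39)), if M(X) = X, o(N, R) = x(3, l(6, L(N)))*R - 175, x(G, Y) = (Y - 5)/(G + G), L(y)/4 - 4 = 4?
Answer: I*√682/2 ≈ 13.058*I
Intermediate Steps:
L(y) = 32 (L(y) = 16 + 4*4 = 16 + 16 = 32)
l(w, I) = 10
x(G, Y) = (-5 + Y)/(2*G) (x(G, Y) = (-5 + Y)/((2*G)) = (-5 + Y)*(1/(2*G)) = (-5 + Y)/(2*G))
o(N, R) = -175 + 5*R/6 (o(N, R) = ((½)*(-5 + 10)/3)*R - 175 = ((½)*(⅓)*5)*R - 175 = 5*R/6 - 175 = -175 + 5*R/6)
√(M(-28) + o(31, 39)) = √(-28 + (-175 + (⅚)*39)) = √(-28 + (-175 + 65/2)) = √(-28 - 285/2) = √(-341/2) = I*√682/2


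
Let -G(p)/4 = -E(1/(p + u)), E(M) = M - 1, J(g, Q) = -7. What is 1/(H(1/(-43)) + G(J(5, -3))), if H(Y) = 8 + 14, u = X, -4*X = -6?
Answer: 11/190 ≈ 0.057895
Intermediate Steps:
X = 3/2 (X = -¼*(-6) = 3/2 ≈ 1.5000)
u = 3/2 ≈ 1.5000
E(M) = -1 + M
H(Y) = 22
G(p) = -4 + 4/(3/2 + p) (G(p) = -(-4)*(-1 + 1/(p + 3/2)) = -(-4)*(-1 + 1/(3/2 + p)) = -4*(1 - 1/(3/2 + p)) = -4 + 4/(3/2 + p))
1/(H(1/(-43)) + G(J(5, -3))) = 1/(22 + 4*(-1 - 2*(-7))/(3 + 2*(-7))) = 1/(22 + 4*(-1 + 14)/(3 - 14)) = 1/(22 + 4*13/(-11)) = 1/(22 + 4*(-1/11)*13) = 1/(22 - 52/11) = 1/(190/11) = 11/190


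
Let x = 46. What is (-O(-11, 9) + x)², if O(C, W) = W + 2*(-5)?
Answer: 2209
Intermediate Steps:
O(C, W) = -10 + W (O(C, W) = W - 10 = -10 + W)
(-O(-11, 9) + x)² = (-(-10 + 9) + 46)² = (-1*(-1) + 46)² = (1 + 46)² = 47² = 2209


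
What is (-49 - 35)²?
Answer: 7056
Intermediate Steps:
(-49 - 35)² = (-84)² = 7056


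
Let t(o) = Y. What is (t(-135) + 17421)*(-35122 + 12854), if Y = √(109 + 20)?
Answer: -387930828 - 22268*√129 ≈ -3.8818e+8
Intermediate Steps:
Y = √129 ≈ 11.358
t(o) = √129
(t(-135) + 17421)*(-35122 + 12854) = (√129 + 17421)*(-35122 + 12854) = (17421 + √129)*(-22268) = -387930828 - 22268*√129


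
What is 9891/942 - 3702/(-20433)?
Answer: 145499/13622 ≈ 10.681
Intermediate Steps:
9891/942 - 3702/(-20433) = 9891*(1/942) - 3702*(-1/20433) = 21/2 + 1234/6811 = 145499/13622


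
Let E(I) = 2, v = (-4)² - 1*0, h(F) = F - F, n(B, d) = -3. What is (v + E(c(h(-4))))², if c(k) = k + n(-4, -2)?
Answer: 324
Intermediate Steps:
h(F) = 0
c(k) = -3 + k (c(k) = k - 3 = -3 + k)
v = 16 (v = 16 + 0 = 16)
(v + E(c(h(-4))))² = (16 + 2)² = 18² = 324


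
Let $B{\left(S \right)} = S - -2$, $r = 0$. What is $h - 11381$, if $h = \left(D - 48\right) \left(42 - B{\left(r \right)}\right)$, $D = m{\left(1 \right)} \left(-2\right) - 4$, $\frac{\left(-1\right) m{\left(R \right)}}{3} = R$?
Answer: $-13221$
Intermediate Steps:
$m{\left(R \right)} = - 3 R$
$B{\left(S \right)} = 2 + S$ ($B{\left(S \right)} = S + 2 = 2 + S$)
$D = 2$ ($D = \left(-3\right) 1 \left(-2\right) - 4 = \left(-3\right) \left(-2\right) - 4 = 6 - 4 = 2$)
$h = -1840$ ($h = \left(2 - 48\right) \left(42 - \left(2 + 0\right)\right) = - 46 \left(42 - 2\right) = \left(-46\right) 40 = -1840$)
$h - 11381 = -1840 - 11381 = -13221$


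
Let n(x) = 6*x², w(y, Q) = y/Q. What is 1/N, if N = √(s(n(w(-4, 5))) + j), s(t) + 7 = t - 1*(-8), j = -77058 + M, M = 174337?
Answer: 5*√152006/608024 ≈ 0.0032061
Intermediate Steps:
j = 97279 (j = -77058 + 174337 = 97279)
s(t) = 1 + t (s(t) = -7 + (t - 1*(-8)) = -7 + (t + 8) = -7 + (8 + t) = 1 + t)
N = 4*√152006/5 (N = √((1 + 6*(-4/5)²) + 97279) = √((1 + 6*(-4*⅕)²) + 97279) = √((1 + 6*(-⅘)²) + 97279) = √((1 + 6*(16/25)) + 97279) = √((1 + 96/25) + 97279) = √(121/25 + 97279) = √(2432096/25) = 4*√152006/5 ≈ 311.90)
1/N = 1/(4*√152006/5) = 5*√152006/608024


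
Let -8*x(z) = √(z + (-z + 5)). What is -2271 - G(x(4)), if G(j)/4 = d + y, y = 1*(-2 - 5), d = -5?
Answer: -2223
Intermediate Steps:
y = -7 (y = 1*(-7) = -7)
x(z) = -√5/8 (x(z) = -√(z + (-z + 5))/8 = -√(z + (5 - z))/8 = -√5/8)
G(j) = -48 (G(j) = 4*(-5 - 7) = 4*(-12) = -48)
-2271 - G(x(4)) = -2271 - 1*(-48) = -2271 + 48 = -2223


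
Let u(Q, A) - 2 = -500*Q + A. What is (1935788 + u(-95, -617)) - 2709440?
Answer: -726767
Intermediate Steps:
u(Q, A) = 2 + A - 500*Q (u(Q, A) = 2 + (-500*Q + A) = 2 + (A - 500*Q) = 2 + A - 500*Q)
(1935788 + u(-95, -617)) - 2709440 = (1935788 + (2 - 617 - 500*(-95))) - 2709440 = (1935788 + (2 - 617 + 47500)) - 2709440 = (1935788 + 46885) - 2709440 = 1982673 - 2709440 = -726767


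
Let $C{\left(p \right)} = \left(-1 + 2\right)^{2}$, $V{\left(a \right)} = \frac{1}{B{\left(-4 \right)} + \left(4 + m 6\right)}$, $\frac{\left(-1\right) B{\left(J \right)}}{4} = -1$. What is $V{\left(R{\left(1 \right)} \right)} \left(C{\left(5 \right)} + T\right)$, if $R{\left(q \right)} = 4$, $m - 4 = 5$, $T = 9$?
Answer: $\frac{5}{31} \approx 0.16129$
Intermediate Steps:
$m = 9$ ($m = 4 + 5 = 9$)
$B{\left(J \right)} = 4$ ($B{\left(J \right)} = \left(-4\right) \left(-1\right) = 4$)
$V{\left(a \right)} = \frac{1}{62}$ ($V{\left(a \right)} = \frac{1}{4 + \left(4 + 9 \cdot 6\right)} = \frac{1}{4 + \left(4 + 54\right)} = \frac{1}{4 + 58} = \frac{1}{62}$)
$C{\left(p \right)} = 1$ ($C{\left(p \right)} = 1^{2} = 1$)
$V{\left(R{\left(1 \right)} \right)} \left(C{\left(5 \right)} + T\right) = \frac{1 + 9}{62} = \frac{1}{62} \cdot 10 = \frac{5}{31}$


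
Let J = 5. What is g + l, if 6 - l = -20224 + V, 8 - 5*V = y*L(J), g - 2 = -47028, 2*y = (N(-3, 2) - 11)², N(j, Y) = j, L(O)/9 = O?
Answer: -129578/5 ≈ -25916.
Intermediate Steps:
L(O) = 9*O
y = 98 (y = (-3 - 11)²/2 = (½)*(-14)² = (½)*196 = 98)
g = -47026 (g = 2 - 47028 = -47026)
V = -4402/5 (V = 8/5 - 98*9*5/5 = 8/5 - 98*45/5 = 8/5 - ⅕*4410 = 8/5 - 882 = -4402/5 ≈ -880.40)
l = 105552/5 (l = 6 - (-20224 - 4402/5) = 6 - 1*(-105522/5) = 6 + 105522/5 = 105552/5 ≈ 21110.)
g + l = -47026 + 105552/5 = -129578/5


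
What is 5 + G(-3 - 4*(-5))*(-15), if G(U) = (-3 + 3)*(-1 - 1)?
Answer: 5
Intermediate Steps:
G(U) = 0 (G(U) = 0*(-2) = 0)
5 + G(-3 - 4*(-5))*(-15) = 5 + 0*(-15) = 5 + 0 = 5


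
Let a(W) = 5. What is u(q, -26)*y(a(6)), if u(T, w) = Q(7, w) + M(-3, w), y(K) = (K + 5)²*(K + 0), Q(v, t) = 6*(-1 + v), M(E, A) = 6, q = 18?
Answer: 21000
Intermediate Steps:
Q(v, t) = -6 + 6*v
y(K) = K*(5 + K)² (y(K) = (5 + K)²*K = K*(5 + K)²)
u(T, w) = 42 (u(T, w) = (-6 + 6*7) + 6 = (-6 + 42) + 6 = 36 + 6 = 42)
u(q, -26)*y(a(6)) = 42*(5*(5 + 5)²) = 42*(5*10²) = 42*(5*100) = 42*500 = 21000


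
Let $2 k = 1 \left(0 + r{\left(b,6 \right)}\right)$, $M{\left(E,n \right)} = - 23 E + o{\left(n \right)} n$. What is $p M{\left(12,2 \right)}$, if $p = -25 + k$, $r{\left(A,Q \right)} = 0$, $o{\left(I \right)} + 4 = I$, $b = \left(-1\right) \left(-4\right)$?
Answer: $7000$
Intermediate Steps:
$b = 4$
$o{\left(I \right)} = -4 + I$
$M{\left(E,n \right)} = - 23 E + n \left(-4 + n\right)$ ($M{\left(E,n \right)} = - 23 E + \left(-4 + n\right) n = - 23 E + n \left(-4 + n\right)$)
$k = 0$ ($k = \frac{1 \left(0 + 0\right)}{2} = \frac{1 \cdot 0}{2} = \frac{1}{2} \cdot 0 = 0$)
$p = -25$ ($p = -25 + 0 = -25$)
$p M{\left(12,2 \right)} = - 25 \left(\left(-23\right) 12 + 2 \left(-4 + 2\right)\right) = - 25 \left(-276 + 2 \left(-2\right)\right) = - 25 \left(-276 - 4\right) = \left(-25\right) \left(-280\right) = 7000$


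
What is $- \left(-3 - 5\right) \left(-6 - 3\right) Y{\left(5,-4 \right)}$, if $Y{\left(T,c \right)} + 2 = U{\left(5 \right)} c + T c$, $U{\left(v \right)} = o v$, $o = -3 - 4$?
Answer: $-8496$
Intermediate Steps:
$o = -7$
$U{\left(v \right)} = - 7 v$
$Y{\left(T,c \right)} = -2 - 35 c + T c$ ($Y{\left(T,c \right)} = -2 + \left(\left(-7\right) 5 c + T c\right) = -2 + \left(- 35 c + T c\right) = -2 - 35 c + T c$)
$- \left(-3 - 5\right) \left(-6 - 3\right) Y{\left(5,-4 \right)} = - \left(-3 - 5\right) \left(-6 - 3\right) \left(-2 - -140 + 5 \left(-4\right)\right) = - \left(-8\right) \left(-9\right) \left(-2 + 140 - 20\right) = \left(-1\right) 72 \cdot 118 = \left(-72\right) 118 = -8496$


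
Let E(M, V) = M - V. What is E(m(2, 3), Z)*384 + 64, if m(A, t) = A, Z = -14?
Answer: 6208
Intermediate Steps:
E(m(2, 3), Z)*384 + 64 = (2 - 1*(-14))*384 + 64 = (2 + 14)*384 + 64 = 16*384 + 64 = 6144 + 64 = 6208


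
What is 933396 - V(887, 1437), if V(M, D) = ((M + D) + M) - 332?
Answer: 930517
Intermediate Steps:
V(M, D) = -332 + D + 2*M (V(M, D) = ((D + M) + M) - 332 = (D + 2*M) - 332 = -332 + D + 2*M)
933396 - V(887, 1437) = 933396 - (-332 + 1437 + 2*887) = 933396 - (-332 + 1437 + 1774) = 933396 - 1*2879 = 933396 - 2879 = 930517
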